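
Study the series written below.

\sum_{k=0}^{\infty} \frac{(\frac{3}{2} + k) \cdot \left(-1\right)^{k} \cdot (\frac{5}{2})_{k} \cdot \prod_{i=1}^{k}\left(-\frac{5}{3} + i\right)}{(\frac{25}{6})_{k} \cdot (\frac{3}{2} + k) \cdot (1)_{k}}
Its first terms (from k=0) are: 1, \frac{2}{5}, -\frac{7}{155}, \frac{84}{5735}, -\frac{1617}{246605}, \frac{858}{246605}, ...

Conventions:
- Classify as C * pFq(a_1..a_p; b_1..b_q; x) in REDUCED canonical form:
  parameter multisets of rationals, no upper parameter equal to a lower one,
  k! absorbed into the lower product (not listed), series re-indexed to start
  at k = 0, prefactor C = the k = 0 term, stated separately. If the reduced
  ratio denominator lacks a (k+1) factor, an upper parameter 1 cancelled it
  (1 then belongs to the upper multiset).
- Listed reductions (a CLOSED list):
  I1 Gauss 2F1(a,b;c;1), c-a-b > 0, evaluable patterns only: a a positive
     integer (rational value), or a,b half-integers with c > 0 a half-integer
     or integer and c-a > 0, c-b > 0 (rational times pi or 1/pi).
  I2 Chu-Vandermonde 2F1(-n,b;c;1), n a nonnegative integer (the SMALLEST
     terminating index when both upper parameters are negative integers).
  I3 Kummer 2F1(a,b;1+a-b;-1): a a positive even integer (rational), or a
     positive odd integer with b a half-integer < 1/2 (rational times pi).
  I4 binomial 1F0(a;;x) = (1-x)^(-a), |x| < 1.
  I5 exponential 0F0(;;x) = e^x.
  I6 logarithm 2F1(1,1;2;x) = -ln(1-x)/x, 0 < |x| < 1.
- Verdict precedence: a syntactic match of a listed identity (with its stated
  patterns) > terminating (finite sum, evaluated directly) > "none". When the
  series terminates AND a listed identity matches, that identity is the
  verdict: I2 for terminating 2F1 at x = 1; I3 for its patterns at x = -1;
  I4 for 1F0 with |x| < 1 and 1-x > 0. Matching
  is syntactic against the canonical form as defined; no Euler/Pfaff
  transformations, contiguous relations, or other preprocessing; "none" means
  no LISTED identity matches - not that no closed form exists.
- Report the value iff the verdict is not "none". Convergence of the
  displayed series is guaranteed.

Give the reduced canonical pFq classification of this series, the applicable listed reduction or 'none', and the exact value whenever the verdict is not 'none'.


Structural cue: from the first term 1: striking the common factor k + 3/2 reduces the term (C = 1, x = -1).
Adjacent-term ratio: r(k) = -1 * (k-\frac{2}{3}) (k+\frac{5}{2}) / [(k+\frac{25}{6}) (k+1)] - rational in k. x = -1; t_0 = 1; negate the roots.

Prefactor 1, argument -1: 2F1 with upper {-\frac{2}{3}, \frac{5}{2}} over lower {\frac{25}{6}}. Verdict: none (x = -1): each listed identity misses the multisets {-\frac{2}{3}, \frac{5}{2}} ; {\frac{25}{6}}.


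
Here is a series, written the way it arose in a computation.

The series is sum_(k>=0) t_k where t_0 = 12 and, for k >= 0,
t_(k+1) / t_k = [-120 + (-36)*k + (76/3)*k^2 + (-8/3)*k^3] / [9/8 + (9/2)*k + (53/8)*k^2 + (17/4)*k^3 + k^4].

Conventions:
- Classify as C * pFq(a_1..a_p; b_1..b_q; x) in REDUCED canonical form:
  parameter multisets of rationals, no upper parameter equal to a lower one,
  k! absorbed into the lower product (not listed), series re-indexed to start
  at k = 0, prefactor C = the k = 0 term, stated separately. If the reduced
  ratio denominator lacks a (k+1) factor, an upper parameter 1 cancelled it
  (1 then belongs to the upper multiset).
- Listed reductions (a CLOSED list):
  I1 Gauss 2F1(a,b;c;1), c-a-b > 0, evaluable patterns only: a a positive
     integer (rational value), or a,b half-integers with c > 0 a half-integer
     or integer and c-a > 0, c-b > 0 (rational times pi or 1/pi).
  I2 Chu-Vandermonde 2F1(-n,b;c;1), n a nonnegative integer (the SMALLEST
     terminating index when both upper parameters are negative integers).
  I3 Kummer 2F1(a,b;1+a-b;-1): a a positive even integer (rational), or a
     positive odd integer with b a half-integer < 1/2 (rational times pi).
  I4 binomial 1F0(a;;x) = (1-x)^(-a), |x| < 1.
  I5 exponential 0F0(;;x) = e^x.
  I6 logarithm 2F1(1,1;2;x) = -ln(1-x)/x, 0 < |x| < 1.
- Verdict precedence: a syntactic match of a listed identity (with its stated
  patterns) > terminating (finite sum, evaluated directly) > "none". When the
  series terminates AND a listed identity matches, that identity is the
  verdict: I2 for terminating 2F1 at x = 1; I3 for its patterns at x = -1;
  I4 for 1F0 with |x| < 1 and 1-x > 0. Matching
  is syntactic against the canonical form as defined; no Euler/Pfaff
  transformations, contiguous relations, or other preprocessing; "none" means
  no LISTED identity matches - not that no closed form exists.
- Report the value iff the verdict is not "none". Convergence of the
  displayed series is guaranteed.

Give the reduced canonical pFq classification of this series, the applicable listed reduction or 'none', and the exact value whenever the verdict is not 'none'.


Prefactor 12, argument -8/3: 2F2 with upper {-6, -5} over lower {3/4, 1}. Verdict: terminating. With -5 upstairs the series is a 6-term polynomial sum; evaluated term by term. Hence: -1623495316/1777545.

Key step: t_0 being 12, cancel k + 3/2 from the displayed ratio first; then prefactor 12.
Adjacent-term ratio: r(k) = (-8/3) * (k-6) (k-5) / [(k+3/4) (k+1) (k+1)] - poly over poly, x = (-8/3) from leading terms; C = 12 at k = 0.


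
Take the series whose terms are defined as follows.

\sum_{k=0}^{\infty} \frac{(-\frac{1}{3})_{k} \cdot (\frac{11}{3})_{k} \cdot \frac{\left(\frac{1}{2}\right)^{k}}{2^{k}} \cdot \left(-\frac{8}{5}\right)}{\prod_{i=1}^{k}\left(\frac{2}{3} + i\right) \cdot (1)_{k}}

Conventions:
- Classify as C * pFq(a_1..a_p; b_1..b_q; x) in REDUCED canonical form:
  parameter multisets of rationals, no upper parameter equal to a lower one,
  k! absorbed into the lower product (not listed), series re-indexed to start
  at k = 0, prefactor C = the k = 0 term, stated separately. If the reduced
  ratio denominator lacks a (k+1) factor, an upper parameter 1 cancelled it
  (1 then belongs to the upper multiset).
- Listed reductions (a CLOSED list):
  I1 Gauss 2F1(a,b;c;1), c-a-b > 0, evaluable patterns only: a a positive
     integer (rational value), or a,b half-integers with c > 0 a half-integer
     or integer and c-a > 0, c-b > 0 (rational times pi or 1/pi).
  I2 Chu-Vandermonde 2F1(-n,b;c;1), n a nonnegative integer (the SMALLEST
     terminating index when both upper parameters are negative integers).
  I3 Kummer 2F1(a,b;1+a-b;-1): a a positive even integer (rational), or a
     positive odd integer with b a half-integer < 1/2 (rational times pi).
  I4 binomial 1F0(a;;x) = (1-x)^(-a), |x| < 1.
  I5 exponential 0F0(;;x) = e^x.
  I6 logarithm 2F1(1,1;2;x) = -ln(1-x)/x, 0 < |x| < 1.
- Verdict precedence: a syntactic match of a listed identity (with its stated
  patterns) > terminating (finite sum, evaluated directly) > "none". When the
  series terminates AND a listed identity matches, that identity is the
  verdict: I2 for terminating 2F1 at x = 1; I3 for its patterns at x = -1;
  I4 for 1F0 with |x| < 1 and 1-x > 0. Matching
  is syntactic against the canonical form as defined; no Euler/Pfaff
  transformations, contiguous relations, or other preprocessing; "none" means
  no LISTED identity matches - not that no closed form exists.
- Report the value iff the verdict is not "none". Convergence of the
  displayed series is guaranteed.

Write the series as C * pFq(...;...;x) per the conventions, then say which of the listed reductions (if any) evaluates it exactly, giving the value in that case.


The series (x = \frac{1}{4}) is 2F1: upper {-\frac{1}{3}, \frac{11}{3}}, lower {\frac{5}{3}}, prefactor -\frac{8}{5}. Verdict: no listed reduction: x = \frac{1}{4} and upper {-\frac{1}{3}, \frac{11}{3}} fail every I1-I6 pattern.

Structural cue: from the first term -\frac{8}{5}: the lower running product (C = -8/5, x = 1/4) is a rising factorial.
Adjacent-term ratio: r(k) = \frac{1}{4} * (k-\frac{1}{3}) (k+\frac{11}{3}) / [(k+\frac{5}{3}) (k+1)] - rational; roots negated = parameters, x = \frac{1}{4}, C = -\frac{8}{5}.


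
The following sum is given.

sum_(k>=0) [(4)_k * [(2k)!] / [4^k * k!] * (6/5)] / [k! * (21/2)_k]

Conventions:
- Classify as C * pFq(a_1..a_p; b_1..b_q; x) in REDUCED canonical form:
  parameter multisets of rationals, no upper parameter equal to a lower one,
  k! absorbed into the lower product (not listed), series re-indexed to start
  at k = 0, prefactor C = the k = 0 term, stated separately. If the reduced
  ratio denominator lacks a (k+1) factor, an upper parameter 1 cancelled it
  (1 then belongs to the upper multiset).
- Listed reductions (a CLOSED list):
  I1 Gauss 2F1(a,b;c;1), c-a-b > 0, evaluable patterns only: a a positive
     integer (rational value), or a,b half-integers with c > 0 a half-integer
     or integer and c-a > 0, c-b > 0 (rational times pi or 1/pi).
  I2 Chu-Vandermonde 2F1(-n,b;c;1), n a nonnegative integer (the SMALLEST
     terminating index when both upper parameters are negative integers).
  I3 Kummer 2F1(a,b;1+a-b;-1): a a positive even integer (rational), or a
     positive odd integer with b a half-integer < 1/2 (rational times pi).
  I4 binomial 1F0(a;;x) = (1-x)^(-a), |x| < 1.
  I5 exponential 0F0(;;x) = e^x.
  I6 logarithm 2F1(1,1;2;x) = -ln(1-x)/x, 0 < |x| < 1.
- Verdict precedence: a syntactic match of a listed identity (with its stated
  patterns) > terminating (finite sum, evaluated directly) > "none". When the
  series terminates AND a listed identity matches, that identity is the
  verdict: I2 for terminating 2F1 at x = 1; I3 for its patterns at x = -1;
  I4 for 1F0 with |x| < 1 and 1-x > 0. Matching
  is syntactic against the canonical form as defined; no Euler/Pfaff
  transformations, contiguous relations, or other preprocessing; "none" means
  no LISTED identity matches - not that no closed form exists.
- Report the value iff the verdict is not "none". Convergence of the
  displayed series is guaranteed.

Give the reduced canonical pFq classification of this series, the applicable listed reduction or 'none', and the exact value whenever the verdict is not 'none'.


At argument 1: a 2F1 with upper {1/2, 4}, lower {21/2}, scaled by C = 6/5. Verdict: Gauss (I1, integer-parameter pattern) applies (x = 1: the Gamma ratio telescopes since c-a-b = 6 > 0 and a = 4 in Z>0). Exact value: 4199/2688.

Key observation: t_0 = 6/5 here, and the (2k)!/(4^k k!) block (C = 6/5) is the Pochhammer (1/2)_k.
Consecutive-term ratio: r(k) = 1 * (k+1/2) (k+4) / [(k+21/2) (k+1)] - poly over poly, x = 1 from leading terms; C = 6/5 at k = 0.


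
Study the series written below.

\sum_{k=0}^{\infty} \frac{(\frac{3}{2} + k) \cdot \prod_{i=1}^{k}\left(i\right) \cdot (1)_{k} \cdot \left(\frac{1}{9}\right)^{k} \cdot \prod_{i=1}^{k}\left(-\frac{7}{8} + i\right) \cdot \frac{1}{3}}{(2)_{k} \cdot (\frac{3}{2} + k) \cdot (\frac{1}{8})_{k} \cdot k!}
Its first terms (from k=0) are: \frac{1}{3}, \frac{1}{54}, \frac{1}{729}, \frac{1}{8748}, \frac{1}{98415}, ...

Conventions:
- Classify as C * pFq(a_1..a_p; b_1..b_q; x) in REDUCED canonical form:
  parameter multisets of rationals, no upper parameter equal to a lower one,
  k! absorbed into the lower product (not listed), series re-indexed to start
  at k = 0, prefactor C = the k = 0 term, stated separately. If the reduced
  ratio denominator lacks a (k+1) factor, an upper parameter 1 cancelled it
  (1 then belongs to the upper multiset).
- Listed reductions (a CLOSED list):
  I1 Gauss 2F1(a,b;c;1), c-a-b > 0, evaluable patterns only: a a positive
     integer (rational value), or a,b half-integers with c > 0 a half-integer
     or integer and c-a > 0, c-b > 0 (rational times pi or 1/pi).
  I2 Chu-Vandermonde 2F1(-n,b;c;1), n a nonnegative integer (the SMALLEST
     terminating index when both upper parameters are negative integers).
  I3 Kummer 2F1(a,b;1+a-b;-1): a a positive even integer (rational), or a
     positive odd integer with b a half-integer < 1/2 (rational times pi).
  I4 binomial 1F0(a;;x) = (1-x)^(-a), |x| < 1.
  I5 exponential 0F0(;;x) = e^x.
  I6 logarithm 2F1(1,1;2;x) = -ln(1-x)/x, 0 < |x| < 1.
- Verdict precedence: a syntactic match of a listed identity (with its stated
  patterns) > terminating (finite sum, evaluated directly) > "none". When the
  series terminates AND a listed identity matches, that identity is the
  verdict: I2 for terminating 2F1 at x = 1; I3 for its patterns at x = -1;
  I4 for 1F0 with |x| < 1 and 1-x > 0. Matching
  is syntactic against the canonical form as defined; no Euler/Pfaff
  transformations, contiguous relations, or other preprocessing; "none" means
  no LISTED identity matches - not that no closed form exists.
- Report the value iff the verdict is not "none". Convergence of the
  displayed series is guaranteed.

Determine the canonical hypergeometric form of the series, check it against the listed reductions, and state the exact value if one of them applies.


Structural cue: t_0 = \frac{1}{3} here, and striking the common factor k + 3/2 reduces the term (C = 1/3, x = 1/9).
Consecutive-term ratio: r(k) = \frac{1}{9} * (k+1) (k+1) / [(k+2) (k+1)] - rational; roots negated = parameters, x = \frac{1}{9}, C = \frac{1}{3}.

Canonical form: C = \frac{1}{3} times 2F1 with upper {1, 1}, lower {2}, x = \frac{1}{9}. Verdict at x = \frac{1}{9}: the logarithmic series (I6) matches (the logarithm: parameters (1,1;2), x = \frac{1}{9}). Sum: \left(-3\right) \cdot \ln\left(\frac{8}{9}\right).


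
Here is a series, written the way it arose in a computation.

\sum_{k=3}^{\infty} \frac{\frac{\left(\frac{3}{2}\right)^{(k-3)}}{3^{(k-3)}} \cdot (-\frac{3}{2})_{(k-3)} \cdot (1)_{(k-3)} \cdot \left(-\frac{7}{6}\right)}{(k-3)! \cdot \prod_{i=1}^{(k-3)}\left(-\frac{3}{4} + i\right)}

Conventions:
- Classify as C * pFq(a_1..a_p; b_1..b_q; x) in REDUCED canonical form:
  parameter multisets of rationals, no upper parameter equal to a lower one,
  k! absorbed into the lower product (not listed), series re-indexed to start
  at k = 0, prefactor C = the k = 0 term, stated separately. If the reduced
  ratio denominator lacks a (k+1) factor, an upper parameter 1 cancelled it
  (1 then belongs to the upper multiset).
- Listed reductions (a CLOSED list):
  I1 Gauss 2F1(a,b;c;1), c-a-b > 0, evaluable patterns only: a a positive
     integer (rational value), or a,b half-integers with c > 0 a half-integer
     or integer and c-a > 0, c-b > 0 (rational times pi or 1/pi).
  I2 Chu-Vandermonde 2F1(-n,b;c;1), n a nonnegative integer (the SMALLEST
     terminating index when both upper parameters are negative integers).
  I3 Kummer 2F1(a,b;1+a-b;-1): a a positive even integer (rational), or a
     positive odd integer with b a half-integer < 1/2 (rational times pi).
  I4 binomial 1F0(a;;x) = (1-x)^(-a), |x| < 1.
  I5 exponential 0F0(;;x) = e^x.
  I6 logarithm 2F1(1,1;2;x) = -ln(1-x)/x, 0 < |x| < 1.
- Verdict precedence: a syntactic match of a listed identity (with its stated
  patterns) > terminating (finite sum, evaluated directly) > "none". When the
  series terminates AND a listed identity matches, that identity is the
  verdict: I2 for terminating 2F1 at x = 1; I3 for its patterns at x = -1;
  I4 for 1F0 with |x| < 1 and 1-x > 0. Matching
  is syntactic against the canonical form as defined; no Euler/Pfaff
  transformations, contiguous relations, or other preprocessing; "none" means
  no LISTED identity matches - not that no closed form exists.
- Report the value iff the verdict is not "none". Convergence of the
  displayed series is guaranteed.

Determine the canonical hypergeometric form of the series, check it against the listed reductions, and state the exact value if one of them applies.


Prefactor -\frac{7}{6}, argument \frac{1}{2}: 2F1 with upper {-\frac{3}{2}, 1} over lower {\frac{1}{4}}. Verdict: none - at argument \frac{1}{2} the multisets {-\frac{3}{2}, 1} ; {\frac{1}{4}} match no listed identity.

The tell: with t_0 = -\frac{7}{6}, the two k-th powers (C = -7/6, x = 1/2) combine into one argument.
Adjacent-term ratio: r(k) = \frac{1}{2} * (k-\frac{3}{2}) (k+1) / [(k+\frac{1}{4}) (k+1)] ; factor over Q: parameters, x = \frac{1}{2}, and C = -\frac{7}{6}.


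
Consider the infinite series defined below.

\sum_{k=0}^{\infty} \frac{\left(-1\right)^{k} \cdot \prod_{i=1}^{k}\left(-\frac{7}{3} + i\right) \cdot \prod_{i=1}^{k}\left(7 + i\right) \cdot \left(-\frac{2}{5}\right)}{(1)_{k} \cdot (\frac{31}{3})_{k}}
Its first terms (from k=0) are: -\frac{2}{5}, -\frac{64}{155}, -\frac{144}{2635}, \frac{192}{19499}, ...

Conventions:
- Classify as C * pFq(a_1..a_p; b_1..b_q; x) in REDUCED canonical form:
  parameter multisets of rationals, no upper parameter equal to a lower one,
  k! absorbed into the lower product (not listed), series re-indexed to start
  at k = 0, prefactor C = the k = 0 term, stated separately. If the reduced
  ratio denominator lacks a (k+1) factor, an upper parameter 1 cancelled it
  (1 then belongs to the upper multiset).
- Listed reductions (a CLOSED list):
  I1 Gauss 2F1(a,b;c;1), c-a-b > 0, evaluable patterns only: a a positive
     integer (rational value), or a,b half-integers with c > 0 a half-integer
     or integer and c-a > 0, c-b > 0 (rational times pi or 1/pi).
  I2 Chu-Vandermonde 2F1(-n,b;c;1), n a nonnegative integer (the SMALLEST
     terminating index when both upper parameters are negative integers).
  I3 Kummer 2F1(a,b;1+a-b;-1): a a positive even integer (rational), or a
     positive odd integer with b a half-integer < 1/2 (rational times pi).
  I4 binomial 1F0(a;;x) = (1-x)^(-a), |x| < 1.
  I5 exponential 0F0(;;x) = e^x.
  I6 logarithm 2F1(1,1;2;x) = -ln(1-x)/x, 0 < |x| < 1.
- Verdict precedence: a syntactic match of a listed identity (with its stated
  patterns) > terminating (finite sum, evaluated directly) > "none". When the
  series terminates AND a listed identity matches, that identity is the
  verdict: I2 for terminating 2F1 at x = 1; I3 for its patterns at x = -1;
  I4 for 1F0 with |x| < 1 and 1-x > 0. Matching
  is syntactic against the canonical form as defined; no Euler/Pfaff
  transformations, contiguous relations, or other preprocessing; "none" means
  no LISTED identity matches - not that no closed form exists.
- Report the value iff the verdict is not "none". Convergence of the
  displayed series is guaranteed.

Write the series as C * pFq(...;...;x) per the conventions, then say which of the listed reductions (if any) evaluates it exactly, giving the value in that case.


Classification (C = -\frac{2}{5}): 2F1 with upper {-\frac{4}{3}, 8}, lower {\frac{31}{3}}, argument x = -1. Verdict at x = -1: Kummer (I3) matches (x = -1; c = \frac{31}{3} equals 1+a-b for upper {-\frac{4}{3}, 8}: listed pattern). Value: -\frac{209}{243}.

Structural cue: t_0 being -\frac{2}{5}, (1)_k (C = -2/5) is k! itself.
Term ratio: r(k) = -1 * (k-\frac{4}{3}) (k+8) / [(k+\frac{31}{3}) (k+1)] - rational in k, leading ratio -1; with t_0 = -\frac{2}{5}, classification follows.


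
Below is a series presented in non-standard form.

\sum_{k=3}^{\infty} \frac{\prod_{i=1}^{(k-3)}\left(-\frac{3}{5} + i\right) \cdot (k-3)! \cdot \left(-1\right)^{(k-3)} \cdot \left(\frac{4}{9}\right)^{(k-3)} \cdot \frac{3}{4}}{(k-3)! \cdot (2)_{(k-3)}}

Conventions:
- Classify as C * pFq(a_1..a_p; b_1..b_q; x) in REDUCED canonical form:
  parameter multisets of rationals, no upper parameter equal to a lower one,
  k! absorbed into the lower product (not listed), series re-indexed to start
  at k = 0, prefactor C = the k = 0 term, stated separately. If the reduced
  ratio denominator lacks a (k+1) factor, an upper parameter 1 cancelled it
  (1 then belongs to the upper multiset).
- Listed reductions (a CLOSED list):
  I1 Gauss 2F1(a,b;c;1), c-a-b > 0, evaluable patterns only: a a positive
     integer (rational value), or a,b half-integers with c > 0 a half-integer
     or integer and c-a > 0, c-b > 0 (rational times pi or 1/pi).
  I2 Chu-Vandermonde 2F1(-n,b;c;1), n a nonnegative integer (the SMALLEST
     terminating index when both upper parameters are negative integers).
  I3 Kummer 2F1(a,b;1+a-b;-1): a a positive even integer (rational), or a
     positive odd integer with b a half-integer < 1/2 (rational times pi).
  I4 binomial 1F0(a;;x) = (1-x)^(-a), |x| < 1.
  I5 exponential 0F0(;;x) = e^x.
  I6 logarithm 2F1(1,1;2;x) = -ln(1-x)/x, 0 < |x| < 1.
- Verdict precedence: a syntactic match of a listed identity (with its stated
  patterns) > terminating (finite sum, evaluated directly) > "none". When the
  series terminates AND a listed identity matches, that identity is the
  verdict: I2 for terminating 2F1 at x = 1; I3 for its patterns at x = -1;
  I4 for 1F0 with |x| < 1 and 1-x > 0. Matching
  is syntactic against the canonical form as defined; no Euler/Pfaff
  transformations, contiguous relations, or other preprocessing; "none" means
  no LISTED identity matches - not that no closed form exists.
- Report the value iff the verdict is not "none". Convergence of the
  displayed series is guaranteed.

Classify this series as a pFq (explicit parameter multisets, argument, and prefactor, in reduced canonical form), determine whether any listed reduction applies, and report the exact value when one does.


With C = \frac{3}{4}: the canonical form is 2F1(\frac{2}{5}, 1; 2; -\frac{4}{9}). Verdict: none. Every listed pattern misses the 2F1 form at -\frac{4}{9}, upper {\frac{2}{5}, 1}.

Key observation: with t_0 = \frac{3}{4}, the (-1)^k factor (C = 3/4, x = -4/9) folds into the argument's sign.
Ratio: r(k) = -\frac{4}{9} * (k+\frac{2}{5}) (k+1) / [(k+2) (k+1)] ; factor over Q: parameters, x = -\frac{4}{9}, and C = \frac{3}{4}.


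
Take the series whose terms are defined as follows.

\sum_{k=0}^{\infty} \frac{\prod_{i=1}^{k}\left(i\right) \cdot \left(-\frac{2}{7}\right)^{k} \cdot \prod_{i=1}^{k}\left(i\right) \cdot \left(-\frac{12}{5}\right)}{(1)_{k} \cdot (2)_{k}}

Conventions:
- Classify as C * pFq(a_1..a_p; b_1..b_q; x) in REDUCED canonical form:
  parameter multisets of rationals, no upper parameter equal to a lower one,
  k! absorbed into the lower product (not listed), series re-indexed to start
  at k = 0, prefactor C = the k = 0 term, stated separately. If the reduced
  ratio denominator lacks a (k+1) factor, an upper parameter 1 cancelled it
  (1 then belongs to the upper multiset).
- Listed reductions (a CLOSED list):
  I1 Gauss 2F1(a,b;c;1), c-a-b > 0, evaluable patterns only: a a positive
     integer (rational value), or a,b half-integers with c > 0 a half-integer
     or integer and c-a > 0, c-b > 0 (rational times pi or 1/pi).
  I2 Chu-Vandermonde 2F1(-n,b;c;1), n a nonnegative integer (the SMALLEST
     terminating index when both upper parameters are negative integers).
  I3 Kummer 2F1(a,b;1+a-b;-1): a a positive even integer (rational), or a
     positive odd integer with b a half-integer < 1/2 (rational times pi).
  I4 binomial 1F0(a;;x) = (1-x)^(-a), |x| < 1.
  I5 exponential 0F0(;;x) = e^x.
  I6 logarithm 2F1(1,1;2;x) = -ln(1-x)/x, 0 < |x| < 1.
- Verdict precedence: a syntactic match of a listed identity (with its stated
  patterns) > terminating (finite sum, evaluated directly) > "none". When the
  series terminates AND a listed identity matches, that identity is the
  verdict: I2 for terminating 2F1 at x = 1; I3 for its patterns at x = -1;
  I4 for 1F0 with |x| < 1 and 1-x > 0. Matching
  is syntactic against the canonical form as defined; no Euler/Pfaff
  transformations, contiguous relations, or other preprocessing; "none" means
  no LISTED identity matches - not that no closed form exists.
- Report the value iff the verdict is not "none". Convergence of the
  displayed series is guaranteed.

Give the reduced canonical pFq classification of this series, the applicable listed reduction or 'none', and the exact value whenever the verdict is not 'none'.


The series (x = -\frac{2}{7}) is 2F1: upper {1, 1}, lower {2}, prefactor -\frac{12}{5}. Verdict at x = -\frac{2}{7}: the I6 logarithm reduction matches (the logarithm: parameters (1,1;2), x = -\frac{2}{7}). Value: \left(-\frac{42}{5}\right) \cdot \ln\left(\frac{9}{7}\right).

The tell: t_0 being -\frac{12}{5}, the running product (C = -12/5) telescopes to a rising factorial.
Term ratio: r(k) = -\frac{2}{7} * (k+1) (k+1) / [(k+2) (k+1)] - rational; roots negated = parameters, x = -\frac{2}{7}, C = -\frac{12}{5}.


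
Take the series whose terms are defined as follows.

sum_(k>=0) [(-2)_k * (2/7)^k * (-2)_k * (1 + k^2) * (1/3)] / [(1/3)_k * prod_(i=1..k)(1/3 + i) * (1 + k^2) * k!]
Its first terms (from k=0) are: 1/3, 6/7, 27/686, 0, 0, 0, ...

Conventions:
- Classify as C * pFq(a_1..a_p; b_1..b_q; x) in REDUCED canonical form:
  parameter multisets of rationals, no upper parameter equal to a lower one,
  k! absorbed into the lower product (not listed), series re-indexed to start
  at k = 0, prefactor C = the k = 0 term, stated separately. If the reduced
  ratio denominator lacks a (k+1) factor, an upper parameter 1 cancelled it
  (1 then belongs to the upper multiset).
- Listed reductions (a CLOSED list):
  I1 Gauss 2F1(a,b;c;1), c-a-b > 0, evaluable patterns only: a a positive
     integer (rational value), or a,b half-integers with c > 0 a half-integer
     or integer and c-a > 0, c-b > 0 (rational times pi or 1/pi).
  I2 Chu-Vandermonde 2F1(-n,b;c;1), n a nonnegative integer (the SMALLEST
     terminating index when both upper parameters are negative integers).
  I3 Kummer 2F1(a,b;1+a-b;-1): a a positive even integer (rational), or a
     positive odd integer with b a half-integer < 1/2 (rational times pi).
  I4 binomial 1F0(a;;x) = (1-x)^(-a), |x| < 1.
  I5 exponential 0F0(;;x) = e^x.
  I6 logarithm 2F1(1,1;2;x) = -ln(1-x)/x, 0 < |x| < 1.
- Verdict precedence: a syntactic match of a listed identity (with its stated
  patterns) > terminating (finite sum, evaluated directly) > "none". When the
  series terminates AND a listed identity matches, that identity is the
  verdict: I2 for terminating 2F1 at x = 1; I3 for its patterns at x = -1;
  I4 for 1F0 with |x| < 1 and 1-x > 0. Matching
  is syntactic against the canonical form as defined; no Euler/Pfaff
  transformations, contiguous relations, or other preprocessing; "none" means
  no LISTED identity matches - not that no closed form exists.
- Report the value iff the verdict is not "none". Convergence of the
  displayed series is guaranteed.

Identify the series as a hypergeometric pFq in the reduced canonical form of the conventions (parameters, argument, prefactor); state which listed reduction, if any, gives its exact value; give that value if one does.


Prefactor 1/3, argument 2/7: 2F2 with upper {-2, -2} over lower {1/3, 4/3}. Verdict: terminating - upper -2 stops the sum at k = 2; the 3 terms are added exactly. Its exact value is 2531/2058.

The tell: t_0 being 1/3, the factor k^2 + 1 cancels (top and bottom), leaving prefactor 1/3.
Adjacent-term ratio: r(k) = (2/7) * (k-2) (k-2) / [(k+1/3) (k+4/3) (k+1)] - rational in k. x = (2/7); t_0 = 1/3; negate the roots.


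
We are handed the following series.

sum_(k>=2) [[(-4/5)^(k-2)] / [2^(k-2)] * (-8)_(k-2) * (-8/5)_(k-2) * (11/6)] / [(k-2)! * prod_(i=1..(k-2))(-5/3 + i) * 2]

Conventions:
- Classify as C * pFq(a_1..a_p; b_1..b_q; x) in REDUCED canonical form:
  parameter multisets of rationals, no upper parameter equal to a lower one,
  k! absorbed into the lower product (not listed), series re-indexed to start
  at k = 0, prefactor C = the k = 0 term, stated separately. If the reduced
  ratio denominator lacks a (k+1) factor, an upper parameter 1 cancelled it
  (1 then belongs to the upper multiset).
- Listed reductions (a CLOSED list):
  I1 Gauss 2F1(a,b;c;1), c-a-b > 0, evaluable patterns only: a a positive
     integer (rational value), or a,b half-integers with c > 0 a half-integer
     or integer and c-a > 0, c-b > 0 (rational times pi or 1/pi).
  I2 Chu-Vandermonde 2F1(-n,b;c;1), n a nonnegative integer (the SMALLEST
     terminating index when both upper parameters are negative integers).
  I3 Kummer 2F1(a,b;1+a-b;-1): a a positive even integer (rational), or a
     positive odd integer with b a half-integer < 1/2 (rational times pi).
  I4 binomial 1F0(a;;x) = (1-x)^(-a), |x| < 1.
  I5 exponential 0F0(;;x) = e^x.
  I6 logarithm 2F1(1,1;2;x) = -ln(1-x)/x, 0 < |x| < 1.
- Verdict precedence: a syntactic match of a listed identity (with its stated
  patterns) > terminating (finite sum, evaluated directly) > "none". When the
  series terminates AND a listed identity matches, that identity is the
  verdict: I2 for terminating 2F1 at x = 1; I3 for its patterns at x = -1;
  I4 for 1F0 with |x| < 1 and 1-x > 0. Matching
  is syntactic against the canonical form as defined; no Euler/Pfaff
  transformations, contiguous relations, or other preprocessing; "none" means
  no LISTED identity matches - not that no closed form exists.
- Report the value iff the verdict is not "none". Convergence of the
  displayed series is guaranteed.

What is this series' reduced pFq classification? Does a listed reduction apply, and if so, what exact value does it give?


Canonical form: C = 11/12 times 2F1 with upper {-8, -8/5}, lower {-2/3}, x = -2/5. Verdict: terminating (-8 upstairs). 9 nonzero terms in all; added directly. Value: -35422467746387183/2261352539062500.

The tell: t_0 being 11/12, the constant factors (C = 11/12) combine into one prefactor.
Step ratio: r(k) = (-2/5) * (k-8) (k-8/5) / [(k-2/3) (k+1)] - rational; roots negated = parameters, x = (-2/5), C = 11/12.


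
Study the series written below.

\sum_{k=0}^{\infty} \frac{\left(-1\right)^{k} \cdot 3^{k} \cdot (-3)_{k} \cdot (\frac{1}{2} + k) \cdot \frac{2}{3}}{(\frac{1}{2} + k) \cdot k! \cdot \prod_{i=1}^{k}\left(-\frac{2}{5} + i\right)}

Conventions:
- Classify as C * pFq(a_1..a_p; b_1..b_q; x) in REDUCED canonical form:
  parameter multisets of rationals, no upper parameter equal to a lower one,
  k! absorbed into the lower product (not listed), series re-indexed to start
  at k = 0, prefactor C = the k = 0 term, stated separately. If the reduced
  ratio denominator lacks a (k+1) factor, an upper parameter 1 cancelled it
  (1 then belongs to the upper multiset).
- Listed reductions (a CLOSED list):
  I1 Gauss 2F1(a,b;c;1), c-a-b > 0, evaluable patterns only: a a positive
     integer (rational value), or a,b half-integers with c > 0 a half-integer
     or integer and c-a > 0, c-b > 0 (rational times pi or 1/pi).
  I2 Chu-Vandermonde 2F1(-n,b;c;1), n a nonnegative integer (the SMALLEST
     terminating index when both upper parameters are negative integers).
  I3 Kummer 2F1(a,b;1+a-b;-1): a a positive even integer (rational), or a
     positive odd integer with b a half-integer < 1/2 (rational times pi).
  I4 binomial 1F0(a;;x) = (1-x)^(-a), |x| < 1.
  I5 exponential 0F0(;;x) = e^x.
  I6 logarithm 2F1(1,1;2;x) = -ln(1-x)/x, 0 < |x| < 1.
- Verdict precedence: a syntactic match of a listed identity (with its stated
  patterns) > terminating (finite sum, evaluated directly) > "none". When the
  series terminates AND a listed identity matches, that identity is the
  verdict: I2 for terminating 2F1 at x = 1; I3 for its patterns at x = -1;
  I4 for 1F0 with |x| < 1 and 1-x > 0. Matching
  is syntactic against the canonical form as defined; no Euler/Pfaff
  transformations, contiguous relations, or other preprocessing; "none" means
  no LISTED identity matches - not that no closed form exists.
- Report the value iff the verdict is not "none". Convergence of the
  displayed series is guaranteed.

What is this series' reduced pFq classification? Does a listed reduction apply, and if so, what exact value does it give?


Prefactor \frac{2}{3}, argument -3: 1F1 with upper {-3} over lower {\frac{3}{5}}. Verdict: terminating - upper -3 stops the sum at k = 3; the 4 terms are added exactly. Hence: \frac{2857}{78}.

First insight: with t_0 = \frac{2}{3}, striking the common factor k + 1/2 reduces the term (C = 2/3, x = -3).
Term ratio: r(k) = -3 * (k-3) / [(k+\frac{3}{5}) (k+1)] - rational in k, leading ratio -3; with t_0 = \frac{2}{3}, classification follows.


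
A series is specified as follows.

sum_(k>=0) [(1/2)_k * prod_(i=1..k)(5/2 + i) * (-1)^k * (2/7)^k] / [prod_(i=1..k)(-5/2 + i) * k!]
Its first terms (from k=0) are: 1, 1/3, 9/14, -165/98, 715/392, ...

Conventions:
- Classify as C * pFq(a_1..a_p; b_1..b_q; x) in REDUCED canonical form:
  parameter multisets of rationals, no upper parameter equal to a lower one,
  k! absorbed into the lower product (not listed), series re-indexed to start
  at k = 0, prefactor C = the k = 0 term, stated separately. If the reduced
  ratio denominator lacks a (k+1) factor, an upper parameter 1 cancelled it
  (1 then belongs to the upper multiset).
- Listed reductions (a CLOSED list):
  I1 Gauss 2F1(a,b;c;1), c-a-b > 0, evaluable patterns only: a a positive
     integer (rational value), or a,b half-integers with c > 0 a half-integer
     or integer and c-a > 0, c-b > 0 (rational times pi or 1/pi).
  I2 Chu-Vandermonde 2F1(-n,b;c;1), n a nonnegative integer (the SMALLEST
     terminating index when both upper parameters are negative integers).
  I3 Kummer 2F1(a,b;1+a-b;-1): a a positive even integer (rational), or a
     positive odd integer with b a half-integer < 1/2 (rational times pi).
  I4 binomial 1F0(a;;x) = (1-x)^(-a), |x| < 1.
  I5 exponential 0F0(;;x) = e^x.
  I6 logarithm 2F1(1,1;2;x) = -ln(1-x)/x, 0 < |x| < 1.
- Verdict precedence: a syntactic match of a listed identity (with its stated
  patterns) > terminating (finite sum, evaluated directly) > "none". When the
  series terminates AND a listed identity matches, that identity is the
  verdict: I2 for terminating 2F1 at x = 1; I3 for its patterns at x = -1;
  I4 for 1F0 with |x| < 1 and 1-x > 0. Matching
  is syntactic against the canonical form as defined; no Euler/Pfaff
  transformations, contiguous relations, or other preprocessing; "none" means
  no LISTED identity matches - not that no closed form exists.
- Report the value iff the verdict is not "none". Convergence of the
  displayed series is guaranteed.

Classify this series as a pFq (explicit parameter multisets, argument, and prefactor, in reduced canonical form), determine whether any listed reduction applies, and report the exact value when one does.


The tell: from the first term 1: the lower running product (C = 1, x = -2/7) is a rising factorial.
Ratio: r(k) = (-2/7) * (k+1/2) (k+7/2) / [(k-3/2) (k+1)] - rational in k. x = (-2/7); t_0 = 1; negate the roots.

Prefactor 1, argument -2/7: 2F1 with upper {1/2, 7/2} over lower {-3/2}. Verdict: no listed reduction: x = -2/7 and upper {1/2, 7/2} fail every I1-I6 pattern.


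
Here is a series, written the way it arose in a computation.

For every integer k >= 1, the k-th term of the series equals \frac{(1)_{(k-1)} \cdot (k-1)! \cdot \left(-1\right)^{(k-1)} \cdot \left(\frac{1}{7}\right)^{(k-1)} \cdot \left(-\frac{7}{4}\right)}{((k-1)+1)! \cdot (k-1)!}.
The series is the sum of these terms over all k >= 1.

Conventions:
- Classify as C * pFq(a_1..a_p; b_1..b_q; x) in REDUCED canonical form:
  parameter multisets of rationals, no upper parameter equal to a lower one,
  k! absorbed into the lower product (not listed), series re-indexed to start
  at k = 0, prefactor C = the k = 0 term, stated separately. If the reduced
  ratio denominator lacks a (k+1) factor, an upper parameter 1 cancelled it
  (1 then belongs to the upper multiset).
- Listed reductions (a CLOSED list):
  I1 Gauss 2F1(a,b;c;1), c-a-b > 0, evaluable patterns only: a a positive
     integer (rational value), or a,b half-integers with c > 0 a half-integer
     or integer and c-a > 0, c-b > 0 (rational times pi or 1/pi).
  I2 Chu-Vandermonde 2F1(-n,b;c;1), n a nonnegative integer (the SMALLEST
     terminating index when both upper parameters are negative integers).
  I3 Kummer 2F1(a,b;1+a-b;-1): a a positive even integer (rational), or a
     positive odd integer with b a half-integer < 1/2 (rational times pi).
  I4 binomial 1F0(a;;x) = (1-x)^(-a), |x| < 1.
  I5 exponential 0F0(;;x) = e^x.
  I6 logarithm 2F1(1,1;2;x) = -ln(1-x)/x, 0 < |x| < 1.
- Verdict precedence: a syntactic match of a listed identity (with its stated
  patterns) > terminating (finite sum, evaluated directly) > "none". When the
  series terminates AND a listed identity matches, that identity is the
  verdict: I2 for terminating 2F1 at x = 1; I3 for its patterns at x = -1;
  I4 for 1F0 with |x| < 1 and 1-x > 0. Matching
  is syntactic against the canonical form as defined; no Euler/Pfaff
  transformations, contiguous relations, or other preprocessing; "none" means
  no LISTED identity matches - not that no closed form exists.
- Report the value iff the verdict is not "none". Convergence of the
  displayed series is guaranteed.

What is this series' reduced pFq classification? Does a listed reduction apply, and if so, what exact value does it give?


Structural cue: with t_0 = -\frac{7}{4}, the (-1)^k factor (prefactor -7/4) folds into the argument's sign.
Ratio: r(k) = -\frac{1}{7} * (k+1) (k+1) / [(k+2) (k+1)] - rational in k, leading ratio -\frac{1}{7}; with t_0 = -\frac{7}{4}, classification follows.

At argument -\frac{1}{7}: a 2F1 with upper {1, 1}, lower {2}, scaled by C = -\frac{7}{4}. Verdict: logarithm (I6) fires (the logarithm: parameters (1,1;2), x = -\frac{1}{7}). Exact value: \left(-\frac{49}{4}\right) \cdot \ln\left(\frac{8}{7}\right).


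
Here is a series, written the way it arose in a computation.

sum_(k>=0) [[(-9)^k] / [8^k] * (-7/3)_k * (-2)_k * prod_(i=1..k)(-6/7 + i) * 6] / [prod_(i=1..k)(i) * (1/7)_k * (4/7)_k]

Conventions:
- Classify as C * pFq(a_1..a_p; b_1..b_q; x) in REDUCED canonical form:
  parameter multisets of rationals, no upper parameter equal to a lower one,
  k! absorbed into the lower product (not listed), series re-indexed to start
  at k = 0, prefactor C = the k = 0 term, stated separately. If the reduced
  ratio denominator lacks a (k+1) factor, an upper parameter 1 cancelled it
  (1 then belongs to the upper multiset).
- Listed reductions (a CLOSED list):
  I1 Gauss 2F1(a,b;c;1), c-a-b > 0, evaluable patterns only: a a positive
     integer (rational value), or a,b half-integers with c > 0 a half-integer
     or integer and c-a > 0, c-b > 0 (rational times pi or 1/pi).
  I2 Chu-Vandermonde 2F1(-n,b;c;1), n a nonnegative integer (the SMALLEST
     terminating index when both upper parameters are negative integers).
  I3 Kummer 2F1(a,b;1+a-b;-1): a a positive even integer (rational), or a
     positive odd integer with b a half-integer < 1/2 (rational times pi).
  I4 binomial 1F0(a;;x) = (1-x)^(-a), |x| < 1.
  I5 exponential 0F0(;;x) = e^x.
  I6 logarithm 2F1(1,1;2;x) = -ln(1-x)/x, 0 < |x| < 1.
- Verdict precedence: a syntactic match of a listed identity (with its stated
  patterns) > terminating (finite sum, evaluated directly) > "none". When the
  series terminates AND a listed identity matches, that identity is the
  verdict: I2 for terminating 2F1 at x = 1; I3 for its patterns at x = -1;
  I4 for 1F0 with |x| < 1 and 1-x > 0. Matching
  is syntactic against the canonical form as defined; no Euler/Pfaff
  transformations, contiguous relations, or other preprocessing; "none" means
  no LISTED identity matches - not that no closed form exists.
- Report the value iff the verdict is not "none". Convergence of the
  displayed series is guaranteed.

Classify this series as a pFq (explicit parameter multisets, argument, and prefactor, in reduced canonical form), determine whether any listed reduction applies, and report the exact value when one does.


This is 6 * 2F1(-7/3, -2; 4/7; -9/8) in reduced canonical form. Verdict: terminating - upper -2 stops the sum at k = 2; the 3 terms are added exactly. Hence: -8031/352.

Structural cue: t_0 being 6, the running product (prefactor 6) telescopes to a rising factorial.
Ratio: r(k) = (-9/8) * (k-7/3) (k-2) / [(k+4/7) (k+1)] - rational; roots negated = parameters, x = (-9/8), C = 6.


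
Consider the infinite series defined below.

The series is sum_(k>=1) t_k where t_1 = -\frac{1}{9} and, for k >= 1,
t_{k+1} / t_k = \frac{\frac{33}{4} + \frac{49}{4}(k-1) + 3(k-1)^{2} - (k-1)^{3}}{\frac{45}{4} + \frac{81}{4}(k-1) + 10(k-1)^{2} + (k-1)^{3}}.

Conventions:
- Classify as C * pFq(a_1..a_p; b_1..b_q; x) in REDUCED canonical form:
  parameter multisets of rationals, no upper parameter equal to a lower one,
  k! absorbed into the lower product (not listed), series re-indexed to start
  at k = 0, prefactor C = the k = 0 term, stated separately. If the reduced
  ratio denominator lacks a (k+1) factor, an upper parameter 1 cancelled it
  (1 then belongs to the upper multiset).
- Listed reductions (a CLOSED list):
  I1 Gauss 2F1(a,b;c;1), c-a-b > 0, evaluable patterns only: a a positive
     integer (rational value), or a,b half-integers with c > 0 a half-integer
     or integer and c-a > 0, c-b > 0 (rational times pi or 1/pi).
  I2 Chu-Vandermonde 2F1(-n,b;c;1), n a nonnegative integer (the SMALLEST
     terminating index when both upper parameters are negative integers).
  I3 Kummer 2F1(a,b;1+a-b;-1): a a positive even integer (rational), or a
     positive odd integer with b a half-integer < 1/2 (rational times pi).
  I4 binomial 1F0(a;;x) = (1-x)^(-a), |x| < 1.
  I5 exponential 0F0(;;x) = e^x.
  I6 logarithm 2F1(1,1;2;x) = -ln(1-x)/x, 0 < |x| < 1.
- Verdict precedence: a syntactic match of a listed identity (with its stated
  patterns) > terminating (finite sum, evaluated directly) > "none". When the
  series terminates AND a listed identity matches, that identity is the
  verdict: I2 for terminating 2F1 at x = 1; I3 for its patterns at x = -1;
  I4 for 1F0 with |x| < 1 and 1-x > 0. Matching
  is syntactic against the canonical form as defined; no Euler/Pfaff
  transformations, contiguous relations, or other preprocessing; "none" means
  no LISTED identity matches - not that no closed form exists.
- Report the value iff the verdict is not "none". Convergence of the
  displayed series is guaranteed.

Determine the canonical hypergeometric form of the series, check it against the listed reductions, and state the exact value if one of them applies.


At argument -1: a 2F1 with upper {-\frac{11}{2}, 1}, lower {\frac{15}{2}}, scaled by C = -\frac{1}{9}. Verdict at x = -1: Kummer (I3) matches (x = -1; c = \frac{15}{2} equals 1+a-b for upper {-\frac{11}{2}, 1}: listed pattern). Hence: \left(-\frac{1001}{12288}\right) \cdot \pi.

Key step: with t_0 = -\frac{1}{9}, the expanded ratio factors over Q; prefactor -1/9, roots give parameters.
Ratio: r(k) = -1 * (k-\frac{11}{2}) (k+1) / [(k+\frac{15}{2}) (k+1)] - rational; roots negated = parameters, x = -1, C = -\frac{1}{9}.
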